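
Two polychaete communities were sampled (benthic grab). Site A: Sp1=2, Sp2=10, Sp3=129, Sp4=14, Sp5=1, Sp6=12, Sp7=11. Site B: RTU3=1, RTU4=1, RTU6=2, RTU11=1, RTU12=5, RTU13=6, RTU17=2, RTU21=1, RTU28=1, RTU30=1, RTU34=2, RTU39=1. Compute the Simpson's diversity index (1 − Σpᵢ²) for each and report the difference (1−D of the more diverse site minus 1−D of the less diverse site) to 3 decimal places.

0.398

Site A: N=179, proportions 0.01117, 0.05587, 0.72067, 0.07821, 0.00559, 0.06704, 0.06145, giving 1−D = 0.46297 (working shown to 5 dp, full precision carried).
Site B: N=24, proportions 0.04167, 0.04167, 0.08333, 0.04167, 0.20833, 0.25, 0.08333, 0.04167, 0.04167, 0.04167, 0.08333, 0.04167, giving 1−D = 0.86111.
Difference = |0.46297 − 0.86111| = 0.39814, i.e. 0.398 to 3 decimal places.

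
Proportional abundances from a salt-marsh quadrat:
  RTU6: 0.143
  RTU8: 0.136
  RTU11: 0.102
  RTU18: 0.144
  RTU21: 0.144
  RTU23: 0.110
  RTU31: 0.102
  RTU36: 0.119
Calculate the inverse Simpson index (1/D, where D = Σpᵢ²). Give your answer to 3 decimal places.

D = 0.143² + 0.136² + 0.102² + 0.144² + 0.144² + 0.11² + 0.102² + 0.119² = 0.0204490 + 0.0184960 + 0.0104040 + 0.0207360 + 0.0207360 + 0.0121000 + 0.0104040 + 0.0141610 = 0.1274860 (working shown to 7 dp, full precision carried).
So 1/D = 7.84400, i.e. 7.844 to 3 decimal places.

7.844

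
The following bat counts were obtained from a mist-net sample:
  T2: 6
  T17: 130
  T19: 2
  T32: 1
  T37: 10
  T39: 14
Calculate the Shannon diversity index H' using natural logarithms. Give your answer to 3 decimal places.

Total N = 6+130+2+1+10+14 = 163, so the proportions are 0.03681, 0.79755, 0.01227, 0.00613, 0.06135, 0.08589 (working shown to 5 dp, full precision carried).
Each pᵢ ln pᵢ term: 0.03681×(-3.30199)=-0.12155, 0.79755×(-0.22622)=-0.18042, 0.01227×(-4.40060)=-0.05400, 0.00613×(-5.09375)=-0.03125, 0.06135×(-2.79117)=-0.17124, 0.08589×(-2.45469)=-0.21083.
Sum = -0.76928, so H' = 0.769.

0.769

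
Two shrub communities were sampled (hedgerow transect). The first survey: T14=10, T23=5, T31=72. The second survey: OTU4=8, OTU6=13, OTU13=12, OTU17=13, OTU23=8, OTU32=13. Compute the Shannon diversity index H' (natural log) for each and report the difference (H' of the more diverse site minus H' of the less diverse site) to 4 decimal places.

The first survey: N=87, proportions 0.1149425, 0.0574713, 0.8275862, giving H' = 0.5694368 (working shown to 7 dp, full precision carried).
The second survey: N=67, proportions 0.119403, 0.1940299, 0.1791045, 0.1940299, 0.119403, 0.1940299, giving H' = 1.7700214.
Difference = |0.5694368 − 1.7700214| = 1.2005846, i.e. 1.2006 to 4 decimal places.

1.2006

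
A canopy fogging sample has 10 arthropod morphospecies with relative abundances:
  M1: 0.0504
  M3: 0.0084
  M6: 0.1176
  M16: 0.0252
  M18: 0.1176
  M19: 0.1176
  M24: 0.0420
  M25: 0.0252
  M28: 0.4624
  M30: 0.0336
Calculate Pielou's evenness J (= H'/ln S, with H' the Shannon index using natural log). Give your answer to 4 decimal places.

0.7536

H' = −Σ pᵢ ln pᵢ = −((-0.150583) + (-0.040148) + (-0.251719) + (-0.092759) + (-0.251719) + (-0.251719) + (-0.133144) + (-0.092759) + (-0.356661) + (-0.114013)) = 1.735222 (working shown to 6 dp, full precision carried).
With S = 10 species, ln S = 2.302585, so J = 1.735222/2.302585 = 0.753598, i.e. 0.7536 to 4 decimal places.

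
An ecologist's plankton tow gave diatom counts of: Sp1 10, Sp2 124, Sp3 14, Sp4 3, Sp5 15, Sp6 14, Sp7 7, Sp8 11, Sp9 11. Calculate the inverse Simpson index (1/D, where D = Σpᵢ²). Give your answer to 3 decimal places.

2.665

Total N = 10+124+14+3+15+14+7+11+11 = 209, so the proportions are 0.047847, 0.593301, 0.066986, 0.014354, 0.07177, 0.066986, 0.033493, 0.052632, 0.052632 (working shown to 6 dp, full precision carried).
D = 0.047847² + 0.593301² + 0.066986² + 0.014354² + 0.07177² + 0.066986² + 0.033493² + 0.052632² + 0.052632² = 0.002289 + 0.352007 + 0.004487 + 0.000206 + 0.005151 + 0.004487 + 0.001122 + 0.002770 + 0.002770 = 0.375289.
So 1/D = 2.66461, i.e. 2.665 to 3 decimal places.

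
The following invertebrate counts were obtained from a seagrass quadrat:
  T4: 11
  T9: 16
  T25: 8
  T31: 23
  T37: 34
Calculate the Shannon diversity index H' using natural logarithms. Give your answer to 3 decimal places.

Total N = 11+16+8+23+34 = 92, so the proportions are 0.11957, 0.17391, 0.08696, 0.25, 0.36957 (working shown to 5 dp, full precision carried).
Each pᵢ ln pᵢ term: 0.11957×(-2.12389)=-0.25394, 0.17391×(-1.74920)=-0.30421, 0.08696×(-2.44235)=-0.21238, 0.25×(-1.38629)=-0.34657, 0.36957×(-0.99543)=-0.36788.
Sum = -1.48498, so H' = 1.485.

1.485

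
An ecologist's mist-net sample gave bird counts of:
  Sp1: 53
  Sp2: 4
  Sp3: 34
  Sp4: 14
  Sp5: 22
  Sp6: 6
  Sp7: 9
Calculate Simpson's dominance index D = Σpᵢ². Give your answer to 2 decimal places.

Total N = 53+4+34+14+22+6+9 = 142, so the proportions are 0.3732, 0.0282, 0.2394, 0.0986, 0.1549, 0.0423, 0.0634 (working shown to 4 dp, full precision carried).
D = 0.3732² + 0.0282² + 0.2394² + 0.0986² + 0.1549² + 0.0423² + 0.0634² = 0.1393 + 0.0008 + 0.0573 + 0.0097 + 0.0240 + 0.0018 + 0.0040 = 0.2370.
To 2 decimal places, D = 0.24.

0.24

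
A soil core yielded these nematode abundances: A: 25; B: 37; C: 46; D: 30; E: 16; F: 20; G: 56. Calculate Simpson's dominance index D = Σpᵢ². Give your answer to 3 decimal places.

Total N = 25+37+46+30+16+20+56 = 230, so the proportions are 0.1087, 0.16087, 0.2, 0.13043, 0.06957, 0.08696, 0.24348 (working shown to 5 dp, full precision carried).
D = 0.1087² + 0.16087² + 0.2² + 0.13043² + 0.06957² + 0.08696² + 0.24348² = 0.01181 + 0.02588 + 0.04000 + 0.01701 + 0.00484 + 0.00756 + 0.05928 = 0.16639.
To 3 decimal places, D = 0.166.

0.166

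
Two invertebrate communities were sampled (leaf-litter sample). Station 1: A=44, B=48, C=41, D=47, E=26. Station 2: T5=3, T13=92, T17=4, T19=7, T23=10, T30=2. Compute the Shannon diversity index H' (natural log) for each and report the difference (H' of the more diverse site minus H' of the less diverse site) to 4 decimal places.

0.7408

Station 1: N=206, proportions 0.21359223, 0.23300971, 0.19902913, 0.22815534, 0.12621359, giving H' = 1.58881843 (working shown to 8 dp, full precision carried).
Station 2: N=118, proportions 0.02542373, 0.77966102, 0.03389831, 0.05932203, 0.08474576, 0.01694915, giving H' = 0.84798056.
Difference = |1.58881843 − 0.84798056| = 0.74083787, i.e. 0.7408 to 4 decimal places.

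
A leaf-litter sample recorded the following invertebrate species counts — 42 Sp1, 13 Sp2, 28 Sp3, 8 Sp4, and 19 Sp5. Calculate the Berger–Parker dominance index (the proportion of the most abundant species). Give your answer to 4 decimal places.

Total N = 42+13+28+8+19 = 110, so the proportions are 0.381818, 0.118182, 0.254545, 0.072727, 0.172727 (working shown to 6 dp, full precision carried).
The largest proportion is 0.381818, i.e. d = 0.3818 to 4 decimal places.

0.3818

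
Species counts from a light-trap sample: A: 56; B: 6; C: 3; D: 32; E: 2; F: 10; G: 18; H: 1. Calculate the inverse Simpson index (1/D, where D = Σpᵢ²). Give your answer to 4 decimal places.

Total N = 56+6+3+32+2+10+18+1 = 128, so the proportions are 0.4375, 0.046875, 0.0234375, 0.25, 0.015625, 0.078125, 0.140625, 0.0078125 (working shown to 8 dp, full precision carried).
D = 0.4375² + 0.046875² + 0.0234375² + 0.25² + 0.015625² + 0.078125² + 0.140625² + 0.0078125² = 0.19140625 + 0.00219727 + 0.00054932 + 0.06250000 + 0.00024414 + 0.00610352 + 0.01977539 + 0.00006104 = 0.28283691.
So 1/D = 3.535606, i.e. 3.5356 to 4 decimal places.

3.5356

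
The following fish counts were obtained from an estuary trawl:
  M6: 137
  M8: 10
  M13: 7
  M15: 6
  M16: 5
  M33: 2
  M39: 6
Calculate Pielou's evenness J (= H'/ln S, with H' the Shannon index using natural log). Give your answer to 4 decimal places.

0.4453

Total N = 137+10+7+6+5+2+6 = 173, so the proportions are 0.791908, 0.057803, 0.040462, 0.034682, 0.028902, 0.011561, 0.034682 (working shown to 6 dp, full precision carried).
H' = −Σ pᵢ ln pᵢ = −((-0.184760) + (-0.164781) + (-0.129778) + (-0.116585) + (-0.102424) + (-0.051562) + (-0.116585)) = 0.866475.
With S = 7 species, ln S = 1.945910, so J = 0.866475/1.945910 = 0.445280, i.e. 0.4453 to 4 decimal places.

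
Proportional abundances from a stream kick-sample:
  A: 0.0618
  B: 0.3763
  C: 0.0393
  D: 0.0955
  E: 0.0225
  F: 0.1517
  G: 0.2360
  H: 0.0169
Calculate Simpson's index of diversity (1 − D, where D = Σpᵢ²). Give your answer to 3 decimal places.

0.764

D = 0.0618² + 0.3763² + 0.0393² + 0.0955² + 0.0225² + 0.1517² + 0.236² + 0.0169² = 0.00382 + 0.14160 + 0.00154 + 0.00912 + 0.00051 + 0.02301 + 0.05570 + 0.00029 = 0.23559 (working shown to 5 dp, full precision carried).
So 1 − D = 0.76441, i.e. 0.764 to 3 decimal places.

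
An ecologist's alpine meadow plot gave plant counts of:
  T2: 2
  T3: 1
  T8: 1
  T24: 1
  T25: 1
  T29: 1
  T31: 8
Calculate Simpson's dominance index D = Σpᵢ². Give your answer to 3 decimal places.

0.324

Total N = 2+1+1+1+1+1+8 = 15, so the proportions are 0.13333, 0.06667, 0.06667, 0.06667, 0.06667, 0.06667, 0.53333 (working shown to 5 dp, full precision carried).
D = 0.13333² + 0.06667² + 0.06667² + 0.06667² + 0.06667² + 0.06667² + 0.53333² = 0.01778 + 0.00444 + 0.00444 + 0.00444 + 0.00444 + 0.00444 + 0.28444 = 0.32444.
To 3 decimal places, D = 0.324.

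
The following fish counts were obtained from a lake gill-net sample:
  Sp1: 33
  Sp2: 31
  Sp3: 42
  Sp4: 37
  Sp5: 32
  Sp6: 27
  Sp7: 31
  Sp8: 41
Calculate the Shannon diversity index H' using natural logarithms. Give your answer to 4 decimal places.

Total N = 33+31+42+37+32+27+31+41 = 274, so the proportions are 0.120438, 0.113139, 0.153285, 0.135036, 0.116788, 0.09854, 0.113139, 0.149635 (working shown to 6 dp, full precision carried).
Each pᵢ ln pᵢ term: 0.120438×(-2.116621)=-0.254921, 0.113139×(-2.179141)=-0.246545, 0.153285×(-1.875458)=-0.287479, 0.135036×(-2.002210)=-0.270371, 0.116788×(-2.147392)=-0.250790, 0.09854×(-2.317291)=-0.228346, 0.113139×(-2.179141)=-0.246545, 0.149635×(-1.899556)=-0.284240.
Sum = -2.069239, so H' = 2.0692.

2.0692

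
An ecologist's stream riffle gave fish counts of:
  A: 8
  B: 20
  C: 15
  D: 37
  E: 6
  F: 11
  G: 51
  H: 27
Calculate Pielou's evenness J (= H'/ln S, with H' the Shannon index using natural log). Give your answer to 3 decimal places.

0.897

Total N = 8+20+15+37+6+11+51+27 = 175, so the proportions are 0.04571, 0.11429, 0.08571, 0.21143, 0.03429, 0.06286, 0.29143, 0.15429 (working shown to 5 dp, full precision carried).
H' = −Σ pᵢ ln pᵢ = −((-0.14104) + (-0.24789) + (-0.21058) + (-0.32853) + (-0.11565) + (-0.17392) + (-0.35932) + (-0.28835)) = 1.86528.
With S = 8 species, ln S = 2.07944, so J = 1.86528/2.07944 = 0.89701, i.e. 0.897 to 3 decimal places.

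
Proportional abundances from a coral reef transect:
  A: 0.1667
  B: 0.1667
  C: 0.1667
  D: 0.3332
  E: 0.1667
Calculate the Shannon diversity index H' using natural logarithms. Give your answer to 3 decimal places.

Each pᵢ ln pᵢ term (working shown to 5 dp, full precision carried): 0.1667×(-1.79156)=-0.29865, 0.1667×(-1.79156)=-0.29865, 0.1667×(-1.79156)=-0.29865, 0.3332×(-1.09901)=-0.36619, 0.1667×(-1.79156)=-0.29865.
Sum = -1.56080, so H' = 1.561.

1.561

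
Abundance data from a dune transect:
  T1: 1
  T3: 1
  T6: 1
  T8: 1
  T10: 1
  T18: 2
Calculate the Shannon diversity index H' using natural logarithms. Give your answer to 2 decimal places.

Total N = 1+1+1+1+1+2 = 7, so the proportions are 0.1429, 0.1429, 0.1429, 0.1429, 0.1429, 0.2857 (working shown to 4 dp, full precision carried).
Each pᵢ ln pᵢ term: 0.1429×(-1.9459)=-0.2780, 0.1429×(-1.9459)=-0.2780, 0.1429×(-1.9459)=-0.2780, 0.1429×(-1.9459)=-0.2780, 0.1429×(-1.9459)=-0.2780, 0.2857×(-1.2528)=-0.3579.
Sum = -1.7479, so H' = 1.75.

1.75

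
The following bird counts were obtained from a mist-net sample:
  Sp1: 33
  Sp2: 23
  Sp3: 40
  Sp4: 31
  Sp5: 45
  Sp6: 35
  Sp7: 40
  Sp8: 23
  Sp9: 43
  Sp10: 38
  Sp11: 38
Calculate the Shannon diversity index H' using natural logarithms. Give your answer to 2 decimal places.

2.38

Total N = 33+23+40+31+45+35+40+23+43+38+38 = 389, so the proportions are 0.0848, 0.0591, 0.1028, 0.0797, 0.1157, 0.09, 0.1028, 0.0591, 0.1105, 0.0977, 0.0977 (working shown to 4 dp, full precision carried).
Each pᵢ ln pᵢ term: 0.0848×(-2.4671)=-0.2093, 0.0591×(-2.8281)=-0.1672, 0.1028×(-2.2747)=-0.2339, 0.0797×(-2.5296)=-0.2016, 0.1157×(-2.1569)=-0.2495, 0.09×(-2.4082)=-0.2167, 0.1028×(-2.2747)=-0.2339, 0.0591×(-2.8281)=-0.1672, 0.1105×(-2.2024)=-0.2435, 0.0977×(-2.3260)=-0.2272, 0.0977×(-2.3260)=-0.2272.
Sum = -2.3772, so H' = 2.38.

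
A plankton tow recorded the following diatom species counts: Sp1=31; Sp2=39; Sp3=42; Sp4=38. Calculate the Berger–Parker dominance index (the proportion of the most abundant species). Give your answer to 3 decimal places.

Total N = 31+39+42+38 = 150, so the proportions are 0.20667, 0.26, 0.28, 0.25333 (working shown to 5 dp, full precision carried).
The largest proportion is 0.28, i.e. d = 0.280 to 3 decimal places.

0.280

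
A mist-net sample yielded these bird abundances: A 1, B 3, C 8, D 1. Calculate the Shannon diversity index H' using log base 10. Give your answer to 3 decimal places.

Total N = 1+3+8+1 = 13, so the proportions are 0.07692, 0.23077, 0.61538, 0.07692 (working shown to 5 dp, full precision carried).
Each pᵢ log₁₀ pᵢ term: 0.07692×(-1.11394)=-0.08569, 0.23077×(-0.63682)=-0.14696, 0.61538×(-0.21085)=-0.12976, 0.07692×(-1.11394)=-0.08569.
Sum = -0.44809, so H' = 0.448.

0.448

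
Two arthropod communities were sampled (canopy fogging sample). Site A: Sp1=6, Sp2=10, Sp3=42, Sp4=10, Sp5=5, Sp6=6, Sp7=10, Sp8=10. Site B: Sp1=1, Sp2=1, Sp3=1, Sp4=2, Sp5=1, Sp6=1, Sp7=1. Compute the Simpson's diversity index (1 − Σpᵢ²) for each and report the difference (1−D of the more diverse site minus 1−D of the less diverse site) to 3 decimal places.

Site A: N=99, proportions 0.06061, 0.10101, 0.42424, 0.10101, 0.05051, 0.06061, 0.10101, 0.10101, giving 1−D = 0.76931 (working shown to 5 dp, full precision carried).
Site B: N=8, proportions 0.125, 0.125, 0.125, 0.25, 0.125, 0.125, 0.125, giving 1−D = 0.84375.
Difference = |0.76931 − 0.84375| = 0.07444, i.e. 0.074 to 3 decimal places.

0.074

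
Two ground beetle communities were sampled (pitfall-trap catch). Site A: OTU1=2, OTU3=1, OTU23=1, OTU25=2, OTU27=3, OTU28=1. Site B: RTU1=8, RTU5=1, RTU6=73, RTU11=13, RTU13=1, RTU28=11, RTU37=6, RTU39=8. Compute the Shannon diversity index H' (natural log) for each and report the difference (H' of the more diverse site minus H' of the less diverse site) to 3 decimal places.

Site A: N=10, proportions 0.2, 0.1, 0.1, 0.2, 0.3, 0.1, giving H' = 1.69574 (working shown to 5 dp, full precision carried).
Site B: N=121, proportions 0.06612, 0.00826, 0.60331, 0.10744, 0.00826, 0.09091, 0.04959, 0.06612, giving H' = 1.34995.
Difference = |1.69574 − 1.34995| = 0.34579, i.e. 0.346 to 3 decimal places.

0.346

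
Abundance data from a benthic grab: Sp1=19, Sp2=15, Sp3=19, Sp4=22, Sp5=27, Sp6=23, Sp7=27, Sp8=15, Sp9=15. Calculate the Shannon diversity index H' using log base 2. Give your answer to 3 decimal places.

Total N = 19+15+19+22+27+23+27+15+15 = 182, so the proportions are 0.1044, 0.08242, 0.1044, 0.12088, 0.14835, 0.12637, 0.14835, 0.08242, 0.08242 (working shown to 5 dp, full precision carried).
Each pᵢ log₂ pᵢ term: 0.1044×(-3.25987)=-0.34032, 0.08242×(-3.60090)=-0.29678, 0.1044×(-3.25987)=-0.34032, 0.12088×(-3.04836)=-0.36848, 0.14835×(-2.75291)=-0.40840, 0.12637×(-2.98423)=-0.37713, 0.14835×(-2.75291)=-0.40840, 0.08242×(-3.60090)=-0.29678, 0.08242×(-3.60090)=-0.29678.
Sum = -3.13337, so H' = 3.133.

3.133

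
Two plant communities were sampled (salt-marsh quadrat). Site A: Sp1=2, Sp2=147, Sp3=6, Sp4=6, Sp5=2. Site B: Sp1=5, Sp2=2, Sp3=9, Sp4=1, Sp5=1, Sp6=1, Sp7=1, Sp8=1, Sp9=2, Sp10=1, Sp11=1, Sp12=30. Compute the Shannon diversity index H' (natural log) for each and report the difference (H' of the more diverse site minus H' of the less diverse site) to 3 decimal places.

1.152

Site A: N=163, proportions 0.01227, 0.90184, 0.03681, 0.03681, 0.01227, giving H' = 0.44426 (working shown to 5 dp, full precision carried).
Site B: N=55, proportions 0.09091, 0.03636, 0.16364, 0.01818, 0.01818, 0.01818, 0.01818, 0.01818, 0.03636, 0.01818, 0.01818, 0.54545, giving H' = 1.59587.
Difference = |0.44426 − 1.59587| = 1.15161, i.e. 1.152 to 3 decimal places.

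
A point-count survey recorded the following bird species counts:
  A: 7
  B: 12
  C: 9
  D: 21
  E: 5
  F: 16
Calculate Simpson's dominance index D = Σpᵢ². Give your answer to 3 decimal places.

0.203

Total N = 7+12+9+21+5+16 = 70, so the proportions are 0.1, 0.17143, 0.12857, 0.3, 0.07143, 0.22857 (working shown to 5 dp, full precision carried).
D = 0.1² + 0.17143² + 0.12857² + 0.3² + 0.07143² + 0.22857² = 0.01000 + 0.02939 + 0.01653 + 0.09000 + 0.00510 + 0.05224 = 0.20327.
To 3 decimal places, D = 0.203.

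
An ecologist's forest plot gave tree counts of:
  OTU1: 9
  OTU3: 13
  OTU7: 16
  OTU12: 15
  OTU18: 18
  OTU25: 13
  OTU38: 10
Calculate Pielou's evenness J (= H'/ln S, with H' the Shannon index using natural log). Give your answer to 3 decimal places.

0.987

Total N = 9+13+16+15+18+13+10 = 94, so the proportions are 0.09574, 0.1383, 0.17021, 0.15957, 0.19149, 0.1383, 0.10638 (working shown to 5 dp, full precision carried).
H' = −Σ pᵢ ln pᵢ = −((-0.22462) + (-0.27360) + (-0.30140) + (-0.29286) + (-0.31652) + (-0.27360) + (-0.23837)) = 1.92097.
With S = 7 species, ln S = 1.94591, so J = 1.92097/1.94591 = 0.98718, i.e. 0.987 to 3 decimal places.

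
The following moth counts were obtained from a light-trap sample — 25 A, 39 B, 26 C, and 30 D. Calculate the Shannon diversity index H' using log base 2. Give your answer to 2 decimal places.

1.98

Total N = 25+39+26+30 = 120, so the proportions are 0.2083, 0.325, 0.2167, 0.25 (working shown to 4 dp, full precision carried).
Each pᵢ log₂ pᵢ term: 0.2083×(-2.2630)=-0.4715, 0.325×(-1.6215)=-0.5270, 0.2167×(-2.2065)=-0.4781, 0.25×(-2.0000)=-0.5000.
Sum = -1.9765, so H' = 1.98.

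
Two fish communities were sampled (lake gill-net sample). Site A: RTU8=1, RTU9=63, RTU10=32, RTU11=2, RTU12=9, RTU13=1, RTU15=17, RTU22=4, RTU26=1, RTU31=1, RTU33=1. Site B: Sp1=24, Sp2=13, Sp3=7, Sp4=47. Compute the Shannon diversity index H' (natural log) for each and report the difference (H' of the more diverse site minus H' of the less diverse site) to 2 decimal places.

Site A: N=132, proportions 0.0076, 0.4773, 0.2424, 0.0152, 0.0682, 0.0076, 0.1288, 0.0303, 0.0076, 0.0076, 0.0076, giving H' = 1.4980 (working shown to 4 dp, full precision carried).
Site B: N=91, proportions 0.2637, 0.1429, 0.0769, 0.5165, giving H' = 1.1680.
Difference = |1.4980 − 1.1680| = 0.3300, i.e. 0.33 to 2 decimal places.

0.33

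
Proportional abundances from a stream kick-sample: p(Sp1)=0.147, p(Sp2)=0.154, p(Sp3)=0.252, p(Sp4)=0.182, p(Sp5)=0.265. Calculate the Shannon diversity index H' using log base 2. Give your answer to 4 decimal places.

Each pᵢ log₂ pᵢ term (working shown to 6 dp, full precision carried): 0.147×(-2.766112)=-0.406618, 0.154×(-2.698998)=-0.415646, 0.252×(-1.988504)=-0.501103, 0.182×(-2.457990)=-0.447354, 0.265×(-1.915936)=-0.507723.
Sum = -2.278444, so H' = 2.2784.

2.2784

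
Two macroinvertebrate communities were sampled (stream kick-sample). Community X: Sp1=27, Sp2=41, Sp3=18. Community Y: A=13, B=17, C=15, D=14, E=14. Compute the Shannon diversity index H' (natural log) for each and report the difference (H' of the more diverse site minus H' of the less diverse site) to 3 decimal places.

0.561

Community X: N=86, proportions 0.31395, 0.47674, 0.2093, giving H' = 1.04422 (working shown to 5 dp, full precision carried).
Community Y: N=73, proportions 0.17808, 0.23288, 0.20548, 0.19178, 0.19178, giving H' = 1.60521.
Difference = |1.04422 − 1.60521| = 0.56099, i.e. 0.561 to 3 decimal places.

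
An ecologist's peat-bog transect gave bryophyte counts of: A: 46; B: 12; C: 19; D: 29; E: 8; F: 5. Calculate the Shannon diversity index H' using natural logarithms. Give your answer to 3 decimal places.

Total N = 46+12+19+29+8+5 = 119, so the proportions are 0.38655, 0.10084, 0.15966, 0.2437, 0.06723, 0.04202 (working shown to 5 dp, full precision carried).
Each pᵢ ln pᵢ term: 0.38655×(-0.95048)=-0.36741, 0.10084×(-2.29422)=-0.23135, 0.15966×(-1.83468)=-0.29293, 0.2437×(-1.41183)=-0.34406, 0.06723×(-2.69968)=-0.18149, 0.04202×(-3.16969)=-0.13318.
Sum = -1.55043, so H' = 1.550.

1.550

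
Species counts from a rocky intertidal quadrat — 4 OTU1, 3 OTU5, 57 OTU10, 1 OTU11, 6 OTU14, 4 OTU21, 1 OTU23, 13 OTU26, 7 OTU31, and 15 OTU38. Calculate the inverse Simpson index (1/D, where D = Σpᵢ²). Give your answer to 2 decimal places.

Total N = 4+3+57+1+6+4+1+13+7+15 = 111, so the proportions are 0.036036, 0.027027, 0.513514, 0.009009, 0.054054, 0.036036, 0.009009, 0.117117, 0.063063, 0.135135 (working shown to 6 dp, full precision carried).
D = 0.036036² + 0.027027² + 0.513514² + 0.009009² + 0.054054² + 0.036036² + 0.009009² + 0.117117² + 0.063063² + 0.135135² = 0.001299 + 0.000730 + 0.263696 + 0.000081 + 0.002922 + 0.001299 + 0.000081 + 0.013716 + 0.003977 + 0.018262 = 0.306063.
So 1/D = 3.2673, i.e. 3.27 to 2 decimal places.

3.27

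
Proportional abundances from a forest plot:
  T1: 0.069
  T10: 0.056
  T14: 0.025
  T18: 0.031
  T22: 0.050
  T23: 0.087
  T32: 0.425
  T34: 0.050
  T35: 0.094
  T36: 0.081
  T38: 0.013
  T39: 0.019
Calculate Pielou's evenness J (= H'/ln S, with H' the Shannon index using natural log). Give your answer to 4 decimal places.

0.7964

H' = −Σ pᵢ ln pᵢ = −((-0.184482) + (-0.161415) + (-0.092222) + (-0.107687) + (-0.149787) + (-0.212441) + (-0.363658) + (-0.149787) + (-0.222259) + (-0.203578) + (-0.056456) + (-0.075303)) = 1.979074 (working shown to 6 dp, full precision carried).
With S = 12 species, ln S = 2.484907, so J = 1.979074/2.484907 = 0.796438, i.e. 0.7964 to 4 decimal places.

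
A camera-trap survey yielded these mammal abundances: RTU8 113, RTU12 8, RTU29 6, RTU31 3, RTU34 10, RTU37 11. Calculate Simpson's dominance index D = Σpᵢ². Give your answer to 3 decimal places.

Total N = 113+8+6+3+10+11 = 151, so the proportions are 0.748344, 0.05298, 0.039735, 0.019868, 0.066225, 0.072848 (working shown to 6 dp, full precision carried).
D = 0.748344² + 0.05298² + 0.039735² + 0.019868² + 0.066225² + 0.072848² = 0.560019 + 0.002807 + 0.001579 + 0.000395 + 0.004386 + 0.005307 = 0.574492.
To 3 decimal places, D = 0.574.

0.574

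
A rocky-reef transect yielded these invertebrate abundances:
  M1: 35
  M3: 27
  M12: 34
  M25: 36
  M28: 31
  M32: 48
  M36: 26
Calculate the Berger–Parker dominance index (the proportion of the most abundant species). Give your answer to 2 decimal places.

Total N = 35+27+34+36+31+48+26 = 237, so the proportions are 0.1477, 0.1139, 0.1435, 0.1519, 0.1308, 0.2025, 0.1097 (working shown to 4 dp, full precision carried).
The largest proportion is 0.2025, i.e. d = 0.20 to 2 decimal places.

0.20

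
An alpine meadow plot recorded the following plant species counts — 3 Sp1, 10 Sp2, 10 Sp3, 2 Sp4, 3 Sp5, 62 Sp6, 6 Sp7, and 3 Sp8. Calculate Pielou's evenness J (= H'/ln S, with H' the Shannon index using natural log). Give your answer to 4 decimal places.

Total N = 3+10+10+2+3+62+6+3 = 99, so the proportions are 0.030303, 0.10101, 0.10101, 0.020202, 0.030303, 0.626263, 0.060606, 0.030303 (working shown to 6 dp, full precision carried).
H' = −Σ pᵢ ln pᵢ = −((-0.105955) + (-0.231569) + (-0.231569) + (-0.078828) + (-0.105955) + (-0.293082) + (-0.169901) + (-0.105955)) = 1.322813.
With S = 8 species, ln S = 2.079442, so J = 1.322813/2.079442 = 0.636139, i.e. 0.6361 to 4 decimal places.

0.6361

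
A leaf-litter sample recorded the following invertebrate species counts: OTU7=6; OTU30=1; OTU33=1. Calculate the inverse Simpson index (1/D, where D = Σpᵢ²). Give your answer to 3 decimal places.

1.684

Total N = 6+1+1 = 8, so the proportions are 0.75, 0.125, 0.125 (working shown to 6 dp, full precision carried).
D = 0.75² + 0.125² + 0.125² = 0.562500 + 0.015625 + 0.015625 = 0.593750.
So 1/D = 1.68421, i.e. 1.684 to 3 decimal places.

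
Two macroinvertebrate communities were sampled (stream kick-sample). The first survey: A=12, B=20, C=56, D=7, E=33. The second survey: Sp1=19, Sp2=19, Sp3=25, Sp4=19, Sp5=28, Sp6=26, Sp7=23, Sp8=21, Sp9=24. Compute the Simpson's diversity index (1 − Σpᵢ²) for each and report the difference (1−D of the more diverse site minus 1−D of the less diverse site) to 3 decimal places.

0.181

The first survey: N=128, proportions 0.09375, 0.15625, 0.4375, 0.0546875, 0.2578125, giving 1−D = 0.70593262 (working shown to 8 dp, full precision carried).
The second survey: N=204, proportions 0.09313725, 0.09313725, 0.12254902, 0.09313725, 0.1372549, 0.12745098, 0.1127451, 0.10294118, 0.11764706, giving 1−D = 0.88672626.
Difference = |0.70593262 − 0.88672626| = 0.18079364, i.e. 0.181 to 3 decimal places.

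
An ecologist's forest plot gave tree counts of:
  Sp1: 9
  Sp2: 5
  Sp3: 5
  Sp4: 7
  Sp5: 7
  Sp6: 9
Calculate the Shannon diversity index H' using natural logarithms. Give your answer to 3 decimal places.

1.764

Total N = 9+5+5+7+7+9 = 42, so the proportions are 0.21429, 0.11905, 0.11905, 0.16667, 0.16667, 0.21429 (working shown to 5 dp, full precision carried).
Each pᵢ ln pᵢ term: 0.21429×(-1.54045)=-0.33010, 0.11905×(-2.12823)=-0.25336, 0.11905×(-2.12823)=-0.25336, 0.16667×(-1.79176)=-0.29863, 0.16667×(-1.79176)=-0.29863, 0.21429×(-1.54045)=-0.33010.
Sum = -1.76417, so H' = 1.764.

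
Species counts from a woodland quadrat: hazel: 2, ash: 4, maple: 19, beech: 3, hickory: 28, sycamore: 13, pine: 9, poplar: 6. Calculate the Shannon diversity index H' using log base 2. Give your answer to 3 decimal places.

2.556

Total N = 2+4+19+3+28+13+9+6 = 84, so the proportions are 0.02381, 0.04762, 0.22619, 0.03571, 0.33333, 0.15476, 0.10714, 0.07143 (working shown to 5 dp, full precision carried).
Each pᵢ log₂ pᵢ term: 0.02381×(-5.39232)=-0.12839, 0.04762×(-4.39232)=-0.20916, 0.22619×(-2.14439)=-0.48504, 0.03571×(-4.80735)=-0.17169, 0.33333×(-1.58496)=-0.52832, 0.15476×(-2.69188)=-0.41660, 0.10714×(-3.22239)=-0.34526, 0.07143×(-3.80735)=-0.27195.
Sum = -2.55641, so H' = 2.556.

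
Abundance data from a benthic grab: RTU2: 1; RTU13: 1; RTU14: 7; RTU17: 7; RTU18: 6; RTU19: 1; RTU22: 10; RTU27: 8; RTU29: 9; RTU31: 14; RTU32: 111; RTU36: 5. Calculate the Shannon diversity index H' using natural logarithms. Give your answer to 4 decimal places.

Total N = 1+1+7+7+6+1+10+8+9+14+111+5 = 180, so the proportions are 0.005556, 0.005556, 0.038889, 0.038889, 0.033333, 0.005556, 0.055556, 0.044444, 0.05, 0.077778, 0.616667, 0.027778 (working shown to 6 dp, full precision carried).
Each pᵢ ln pᵢ term: 0.005556×(-5.192957)=-0.028850, 0.005556×(-5.192957)=-0.028850, 0.038889×(-3.247047)=-0.126274, 0.038889×(-3.247047)=-0.126274, 0.033333×(-3.401197)=-0.113373, 0.005556×(-5.192957)=-0.028850, 0.055556×(-2.890372)=-0.160576, 0.044444×(-3.113515)=-0.138378, 0.05×(-2.995732)=-0.149787, 0.077778×(-2.553900)=-0.198637, 0.616667×(-0.483427)=-0.298113, 0.027778×(-3.583519)=-0.099542.
Sum = -1.497504, so H' = 1.4975.

1.4975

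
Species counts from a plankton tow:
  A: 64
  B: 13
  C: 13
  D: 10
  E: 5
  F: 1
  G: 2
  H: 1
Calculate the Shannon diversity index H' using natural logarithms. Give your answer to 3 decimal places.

1.340

Total N = 64+13+13+10+5+1+2+1 = 109, so the proportions are 0.58716, 0.11927, 0.11927, 0.09174, 0.04587, 0.00917, 0.01835, 0.00917 (working shown to 5 dp, full precision carried).
Each pᵢ ln pᵢ term: 0.58716×(-0.53246)=-0.31264, 0.11927×(-2.12640)=-0.25361, 0.11927×(-2.12640)=-0.25361, 0.09174×(-2.38876)=-0.21915, 0.04587×(-3.08191)=-0.14137, 0.00917×(-4.69135)=-0.04304, 0.01835×(-3.99820)=-0.07336, 0.00917×(-4.69135)=-0.04304.
Sum = -1.33982, so H' = 1.340.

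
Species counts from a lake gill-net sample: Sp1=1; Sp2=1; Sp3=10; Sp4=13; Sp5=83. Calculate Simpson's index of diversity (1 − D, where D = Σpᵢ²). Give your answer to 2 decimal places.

0.39

Total N = 1+1+10+13+83 = 108, so the proportions are 0.0093, 0.0093, 0.0926, 0.1204, 0.7685 (working shown to 4 dp, full precision carried).
D = 0.0093² + 0.0093² + 0.0926² + 0.1204² + 0.7685² = 0.0001 + 0.0001 + 0.0086 + 0.0145 + 0.5906 = 0.6139.
So 1 − D = 0.3861, i.e. 0.39 to 2 decimal places.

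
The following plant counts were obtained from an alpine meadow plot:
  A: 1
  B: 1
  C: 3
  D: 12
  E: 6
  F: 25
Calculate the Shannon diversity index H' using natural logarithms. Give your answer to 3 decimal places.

1.281

Total N = 1+1+3+12+6+25 = 48, so the proportions are 0.02083, 0.02083, 0.0625, 0.25, 0.125, 0.52083 (working shown to 5 dp, full precision carried).
Each pᵢ ln pᵢ term: 0.02083×(-3.87120)=-0.08065, 0.02083×(-3.87120)=-0.08065, 0.0625×(-2.77259)=-0.17329, 0.25×(-1.38629)=-0.34657, 0.125×(-2.07944)=-0.25993, 0.52083×(-0.65233)=-0.33975.
Sum = -1.28084, so H' = 1.281.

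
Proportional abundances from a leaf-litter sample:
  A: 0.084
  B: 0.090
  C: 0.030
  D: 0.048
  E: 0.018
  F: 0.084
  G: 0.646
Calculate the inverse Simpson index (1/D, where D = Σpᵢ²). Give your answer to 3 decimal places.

D = 0.084² + 0.09² + 0.03² + 0.048² + 0.018² + 0.084² + 0.646² = 0.007056 + 0.008100 + 0.000900 + 0.002304 + 0.000324 + 0.007056 + 0.417316 = 0.443056 (working shown to 6 dp, full precision carried).
So 1/D = 2.25705, i.e. 2.257 to 3 decimal places.

2.257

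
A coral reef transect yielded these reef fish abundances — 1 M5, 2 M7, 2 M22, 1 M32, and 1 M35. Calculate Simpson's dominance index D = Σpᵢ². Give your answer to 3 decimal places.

Total N = 1+2+2+1+1 = 7, so the proportions are 0.14286, 0.28571, 0.28571, 0.14286, 0.14286 (working shown to 5 dp, full precision carried).
D = 0.14286² + 0.28571² + 0.28571² + 0.14286² + 0.14286² = 0.02041 + 0.08163 + 0.08163 + 0.02041 + 0.02041 = 0.22449.
To 3 decimal places, D = 0.224.

0.224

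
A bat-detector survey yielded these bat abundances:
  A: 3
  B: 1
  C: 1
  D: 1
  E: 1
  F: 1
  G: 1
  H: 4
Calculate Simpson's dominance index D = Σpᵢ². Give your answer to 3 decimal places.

Total N = 3+1+1+1+1+1+1+4 = 13, so the proportions are 0.23077, 0.07692, 0.07692, 0.07692, 0.07692, 0.07692, 0.07692, 0.30769 (working shown to 5 dp, full precision carried).
D = 0.23077² + 0.07692² + 0.07692² + 0.07692² + 0.07692² + 0.07692² + 0.07692² + 0.30769² = 0.05325 + 0.00592 + 0.00592 + 0.00592 + 0.00592 + 0.00592 + 0.00592 + 0.09467 = 0.18343.
To 3 decimal places, D = 0.183.

0.183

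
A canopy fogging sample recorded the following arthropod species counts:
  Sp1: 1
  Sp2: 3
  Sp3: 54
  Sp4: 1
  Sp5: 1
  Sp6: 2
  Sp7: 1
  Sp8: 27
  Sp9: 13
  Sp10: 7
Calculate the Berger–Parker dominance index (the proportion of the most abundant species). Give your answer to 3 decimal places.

0.491

Total N = 1+3+54+1+1+2+1+27+13+7 = 110, so the proportions are 0.00909, 0.02727, 0.49091, 0.00909, 0.00909, 0.01818, 0.00909, 0.24545, 0.11818, 0.06364 (working shown to 5 dp, full precision carried).
The largest proportion is 0.49091, i.e. d = 0.491 to 3 decimal places.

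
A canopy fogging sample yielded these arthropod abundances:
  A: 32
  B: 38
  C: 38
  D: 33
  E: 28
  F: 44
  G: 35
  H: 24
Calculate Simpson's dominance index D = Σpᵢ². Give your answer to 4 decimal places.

Total N = 32+38+38+33+28+44+35+24 = 272, so the proportions are 0.117647, 0.139706, 0.139706, 0.121324, 0.102941, 0.161765, 0.128676, 0.088235 (working shown to 6 dp, full precision carried).
D = 0.117647² + 0.139706² + 0.139706² + 0.121324² + 0.102941² + 0.161765² + 0.128676² + 0.088235² = 0.013841 + 0.019518 + 0.019518 + 0.014719 + 0.010597 + 0.026168 + 0.016558 + 0.007785 = 0.128704.
To 4 decimal places, D = 0.1287.

0.1287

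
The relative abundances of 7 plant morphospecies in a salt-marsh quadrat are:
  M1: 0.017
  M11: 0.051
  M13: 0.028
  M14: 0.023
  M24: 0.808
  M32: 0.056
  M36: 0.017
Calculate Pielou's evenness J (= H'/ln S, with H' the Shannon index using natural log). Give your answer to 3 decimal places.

H' = −Σ pᵢ ln pᵢ = −((-0.06927) + (-0.15177) + (-0.10012) + (-0.08676) + (-0.17226) + (-0.16141) + (-0.06927)) = 0.81086 (working shown to 5 dp, full precision carried).
With S = 7 species, ln S = 1.94591, so J = 0.81086/1.94591 = 0.41670, i.e. 0.417 to 3 decimal places.

0.417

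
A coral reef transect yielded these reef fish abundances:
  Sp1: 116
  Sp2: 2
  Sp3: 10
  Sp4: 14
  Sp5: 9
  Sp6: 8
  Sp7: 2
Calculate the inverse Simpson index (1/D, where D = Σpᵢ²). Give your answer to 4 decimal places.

Total N = 116+2+10+14+9+8+2 = 161, so the proportions are 0.72049689, 0.01242236, 0.0621118, 0.08695652, 0.05590062, 0.04968944, 0.01242236 (working shown to 8 dp, full precision carried).
D = 0.72049689² + 0.01242236² + 0.0621118² + 0.08695652² + 0.05590062² + 0.04968944² + 0.01242236² = 0.51911577 + 0.00015432 + 0.00385788 + 0.00756144 + 0.00312488 + 0.00246904 + 0.00015432 = 0.53643764.
So 1/D = 1.8641496, i.e. 1.8641 to 4 decimal places.

1.8641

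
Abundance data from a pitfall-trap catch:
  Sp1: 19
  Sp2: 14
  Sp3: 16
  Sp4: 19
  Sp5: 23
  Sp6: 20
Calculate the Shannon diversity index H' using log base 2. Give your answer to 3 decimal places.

Total N = 19+14+16+19+23+20 = 111, so the proportions are 0.17117, 0.12613, 0.14414, 0.17117, 0.20721, 0.18018 (working shown to 5 dp, full precision carried).
Each pᵢ log₂ pᵢ term: 0.17117×(-2.54649)=-0.43589, 0.12613×(-2.98706)=-0.37675, 0.14414×(-2.79442)=-0.40280, 0.17117×(-2.54649)=-0.43589, 0.20721×(-2.27085)=-0.47054, 0.18018×(-2.47249)=-0.44549.
Sum = -2.56735, so H' = 2.567.

2.567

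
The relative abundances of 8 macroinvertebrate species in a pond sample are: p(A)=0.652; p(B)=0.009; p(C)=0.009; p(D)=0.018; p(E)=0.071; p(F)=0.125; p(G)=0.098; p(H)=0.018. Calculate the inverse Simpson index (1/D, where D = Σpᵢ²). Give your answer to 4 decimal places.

D = 0.652² + 0.009² + 0.009² + 0.018² + 0.071² + 0.125² + 0.098² + 0.018² = 0.4251040 + 0.0000810 + 0.0000810 + 0.0003240 + 0.0050410 + 0.0156250 + 0.0096040 + 0.0003240 = 0.4561840 (working shown to 7 dp, full precision carried).
So 1/D = 2.192098, i.e. 2.1921 to 4 decimal places.

2.1921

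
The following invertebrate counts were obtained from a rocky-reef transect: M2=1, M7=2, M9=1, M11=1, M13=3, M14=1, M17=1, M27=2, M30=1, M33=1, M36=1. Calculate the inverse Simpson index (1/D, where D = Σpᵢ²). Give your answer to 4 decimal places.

Total N = 1+2+1+1+3+1+1+2+1+1+1 = 15, so the proportions are 0.06666667, 0.13333333, 0.06666667, 0.06666667, 0.2, 0.06666667, 0.06666667, 0.13333333, 0.06666667, 0.06666667, 0.06666667 (working shown to 8 dp, full precision carried).
D = 0.06666667² + 0.13333333² + 0.06666667² + 0.06666667² + 0.2² + 0.06666667² + 0.06666667² + 0.13333333² + 0.06666667² + 0.06666667² + 0.06666667² = 0.00444444 + 0.01777778 + 0.00444444 + 0.00444444 + 0.04000000 + 0.00444444 + 0.00444444 + 0.01777778 + 0.00444444 + 0.00444444 + 0.00444444 = 0.11111111.
So 1/D = 9.000000, i.e. 9.0000 to 4 decimal places.

9.0000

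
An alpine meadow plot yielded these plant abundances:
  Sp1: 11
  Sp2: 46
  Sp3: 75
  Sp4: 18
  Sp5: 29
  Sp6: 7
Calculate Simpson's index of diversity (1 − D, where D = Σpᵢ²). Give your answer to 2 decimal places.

Total N = 11+46+75+18+29+7 = 186, so the proportions are 0.0591, 0.2473, 0.4032, 0.0968, 0.1559, 0.0376 (working shown to 4 dp, full precision carried).
D = 0.0591² + 0.2473² + 0.4032² + 0.0968² + 0.1559² + 0.0376² = 0.0035 + 0.0612 + 0.1626 + 0.0094 + 0.0243 + 0.0014 = 0.2623.
So 1 − D = 0.7377, i.e. 0.74 to 2 decimal places.

0.74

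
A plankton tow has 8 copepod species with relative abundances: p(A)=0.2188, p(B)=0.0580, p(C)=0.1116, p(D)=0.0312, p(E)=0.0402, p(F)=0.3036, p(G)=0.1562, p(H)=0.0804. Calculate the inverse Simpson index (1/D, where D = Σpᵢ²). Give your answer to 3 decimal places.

D = 0.2188² + 0.058² + 0.1116² + 0.0312² + 0.0402² + 0.3036² + 0.1562² + 0.0804² = 0.0478734 + 0.0033640 + 0.0124546 + 0.0009734 + 0.0016160 + 0.0921730 + 0.0243984 + 0.0064642 = 0.1893170 (working shown to 7 dp, full precision carried).
So 1/D = 5.28214, i.e. 5.282 to 3 decimal places.

5.282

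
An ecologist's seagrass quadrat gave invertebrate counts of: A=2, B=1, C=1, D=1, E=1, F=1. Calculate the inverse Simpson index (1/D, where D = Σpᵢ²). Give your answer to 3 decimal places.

Total N = 2+1+1+1+1+1 = 7, so the proportions are 0.2857143, 0.1428571, 0.1428571, 0.1428571, 0.1428571, 0.1428571 (working shown to 7 dp, full precision carried).
D = 0.2857143² + 0.1428571² + 0.1428571² + 0.1428571² + 0.1428571² + 0.1428571² = 0.0816327 + 0.0204082 + 0.0204082 + 0.0204082 + 0.0204082 + 0.0204082 = 0.1836735.
So 1/D = 5.44444, i.e. 5.444 to 3 decimal places.

5.444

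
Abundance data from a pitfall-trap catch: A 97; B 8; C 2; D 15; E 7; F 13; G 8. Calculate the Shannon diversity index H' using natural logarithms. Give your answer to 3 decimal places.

Total N = 97+8+2+15+7+13+8 = 150, so the proportions are 0.64667, 0.05333, 0.01333, 0.1, 0.04667, 0.08667, 0.05333 (working shown to 5 dp, full precision carried).
Each pᵢ ln pᵢ term: 0.64667×(-0.43592)=-0.28190, 0.05333×(-2.93119)=-0.15633, 0.01333×(-4.31749)=-0.05757, 0.1×(-2.30259)=-0.23026, 0.04667×(-3.06473)=-0.14302, 0.08667×(-2.44569)=-0.21196, 0.05333×(-2.93119)=-0.15633.
Sum = -1.23736, so H' = 1.237.

1.237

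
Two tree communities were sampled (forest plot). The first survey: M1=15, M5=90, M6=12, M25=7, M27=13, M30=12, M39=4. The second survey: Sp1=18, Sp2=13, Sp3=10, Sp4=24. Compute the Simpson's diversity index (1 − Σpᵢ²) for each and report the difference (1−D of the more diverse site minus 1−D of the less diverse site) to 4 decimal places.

0.1012

The first survey: N=153, proportions 0.0980392, 0.5882353, 0.0784314, 0.0457516, 0.0849673, 0.0784314, 0.0261438, giving 1−D = 0.6220684 (working shown to 7 dp, full precision carried).
The second survey: N=65, proportions 0.2769231, 0.2, 0.1538462, 0.3692308, giving 1−D = 0.7233136.
Difference = |0.6220684 − 0.7233136| = 0.1012452, i.e. 0.1012 to 4 decimal places.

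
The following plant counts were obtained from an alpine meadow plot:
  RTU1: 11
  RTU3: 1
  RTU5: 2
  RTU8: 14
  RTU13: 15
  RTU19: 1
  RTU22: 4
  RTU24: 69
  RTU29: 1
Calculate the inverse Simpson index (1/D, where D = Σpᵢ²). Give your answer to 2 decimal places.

Total N = 11+1+2+14+15+1+4+69+1 = 118, so the proportions are 0.09322, 0.00847, 0.01695, 0.11864, 0.12712, 0.00847, 0.0339, 0.58475, 0.00847 (working shown to 5 dp, full precision carried).
D = 0.09322² + 0.00847² + 0.01695² + 0.11864² + 0.12712² + 0.00847² + 0.0339² + 0.58475² + 0.00847² = 0.00869 + 0.00007 + 0.00029 + 0.01408 + 0.01616 + 0.00007 + 0.00115 + 0.34193 + 0.00007 = 0.38251.
So 1/D = 2.6143, i.e. 2.61 to 2 decimal places.

2.61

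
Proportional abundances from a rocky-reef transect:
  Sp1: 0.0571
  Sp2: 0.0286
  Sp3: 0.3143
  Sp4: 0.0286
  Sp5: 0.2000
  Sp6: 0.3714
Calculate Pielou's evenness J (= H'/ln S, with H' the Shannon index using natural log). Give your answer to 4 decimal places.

H' = −Σ pᵢ ln pᵢ = −((-0.163475) + (-0.101654) + (-0.363773) + (-0.101654) + (-0.321888) + (-0.367863)) = 1.420307 (working shown to 6 dp, full precision carried).
With S = 6 species, ln S = 1.791759, so J = 1.420307/1.791759 = 0.792688, i.e. 0.7927 to 4 decimal places.

0.7927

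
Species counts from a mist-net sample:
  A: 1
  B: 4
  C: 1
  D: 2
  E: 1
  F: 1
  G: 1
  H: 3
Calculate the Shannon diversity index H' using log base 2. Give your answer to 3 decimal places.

2.753

Total N = 1+4+1+2+1+1+1+3 = 14, so the proportions are 0.07143, 0.28571, 0.07143, 0.14286, 0.07143, 0.07143, 0.07143, 0.21429 (working shown to 5 dp, full precision carried).
Each pᵢ log₂ pᵢ term: 0.07143×(-3.80735)=-0.27195, 0.28571×(-1.80735)=-0.51639, 0.07143×(-3.80735)=-0.27195, 0.14286×(-2.80735)=-0.40105, 0.07143×(-3.80735)=-0.27195, 0.07143×(-3.80735)=-0.27195, 0.07143×(-3.80735)=-0.27195, 0.21429×(-2.22239)=-0.47623.
Sum = -2.75343, so H' = 2.753.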